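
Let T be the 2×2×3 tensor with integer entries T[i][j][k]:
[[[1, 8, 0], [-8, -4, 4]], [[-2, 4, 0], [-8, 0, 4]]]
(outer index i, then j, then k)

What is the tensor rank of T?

Lower bound: the mode-3 unfolding of T (rows indexed by k, columns by (i,j) = (0,0), (0,1), (1,0), (1,1)) is [[1, -8, -2, -8], [8, -4, 4, 0], [0, 4, 0, 4]].
There the 3×3 minor on rows k ∈ {0, 1, 2}, columns (i,j) ∈ {(0,0), (0,1), (1,0)} is det [[1, -8, -2], [8, -4, 4], [0, 4, 0]] = -80 ≠ 0, so this unfolding has rank ≥ 3; CP rank is at least every unfolding rank, so rank(T) ≥ 3. (This is only a lower bound: in general the CP rank may exceed every unfolding rank, so we still need to exhibit 3 rank-1 terms summing to T.)
Upper bound: T is a sum of 3 rank-1 terms, T = [1, -2] ⊗ [1, 0] ⊗ [1, 0, 0] + [1, 1] ⊗ [0, 1] ⊗ [-8, 4, 4] + [2, 1] ⊗ [1, -1] ⊗ [0, 4, 0] (written with every a and b primitive with positive leading entry and the scale carried by c; CP decompositions are not unique, and this one is verified by expanding entrywise), so rank(T) ≤ 3.
These bounds meet, so rank(T) = 3.

3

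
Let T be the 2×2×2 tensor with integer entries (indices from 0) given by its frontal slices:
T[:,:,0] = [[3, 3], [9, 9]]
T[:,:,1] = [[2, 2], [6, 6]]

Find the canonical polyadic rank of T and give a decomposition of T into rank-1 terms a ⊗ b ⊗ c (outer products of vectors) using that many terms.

Lower bound: T ≠ 0 (e.g. T[0,0,0] = 3), so rank(T) ≥ 1.
Upper bound: if T = a ⊗ b ⊗ c then every fibre of T is a multiple of the corresponding factor, so read the factors off the fibres through the nonzero entry T[0,0,0] = 3.
The mode-1 fibre T[:,0,0] = [3, 9] gives a = (1, 3) (primitive direction); the mode-2 fibre T[0,:,0] = [3, 3] gives b = (1, 1); then c[k] = T[0,0,k] / (a[0]·b[0]) = [3, 2] / 1 = (3, 2).
Expanding (1, 3) ⊗ (1, 1) ⊗ (3, 2) reproduces all 8 entries of T, so T = (1, 3) ⊗ (1, 1) ⊗ (3, 2) and rank(T) ≤ 1.
These bounds meet, so rank(T) = 1.
Check entry T[0,0,1] = 2: (1)·(1)·(2) = 2.

rank(T) = 1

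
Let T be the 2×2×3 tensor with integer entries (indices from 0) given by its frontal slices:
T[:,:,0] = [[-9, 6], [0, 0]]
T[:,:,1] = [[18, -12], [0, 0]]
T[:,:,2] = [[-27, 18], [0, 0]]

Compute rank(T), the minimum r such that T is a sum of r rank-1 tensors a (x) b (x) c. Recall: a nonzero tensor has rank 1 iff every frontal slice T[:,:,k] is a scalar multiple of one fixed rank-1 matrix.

Lower bound: T ≠ 0 (e.g. T[0,0,0] = -9), so rank(T) ≥ 1.
Upper bound: if T = a (x) b (x) c then every fibre of T is a multiple of the corresponding factor, so read the factors off the fibres through the nonzero entry T[0,0,0] = -9.
The mode-1 fibre T[:,0,0] = [-9, 0] gives a = (1, 0) (primitive direction); the mode-2 fibre T[0,:,0] = [-9, 6] gives b = (3, -2); then c[k] = T[0,0,k] / (a[0]·b[0]) = [-9, 18, -27] / 3 = (-3, 6, -9).
Expanding (1, 0) (x) (3, -2) (x) (-3, 6, -9) reproduces all 12 entries of T, so T = (1, 0) (x) (3, -2) (x) (-3, 6, -9) and rank(T) ≤ 1.
These bounds meet, so rank(T) = 1.

1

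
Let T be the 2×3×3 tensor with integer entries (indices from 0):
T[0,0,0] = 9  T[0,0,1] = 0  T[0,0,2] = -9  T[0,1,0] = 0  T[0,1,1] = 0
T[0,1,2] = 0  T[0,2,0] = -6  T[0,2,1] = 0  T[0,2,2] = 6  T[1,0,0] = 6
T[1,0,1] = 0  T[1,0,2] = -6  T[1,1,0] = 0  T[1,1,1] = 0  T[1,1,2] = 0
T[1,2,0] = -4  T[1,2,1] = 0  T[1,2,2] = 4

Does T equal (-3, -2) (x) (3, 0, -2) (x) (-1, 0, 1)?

Yes

Reconstruct entrywise from the claimed factors. For example, T[1,1,0] = 0 and Σₗ aₗ[1]bₗ[1]cₗ[0] = (-2)·(0)·(-1) = 0; checking all 18 entries, every one matches. The claim holds.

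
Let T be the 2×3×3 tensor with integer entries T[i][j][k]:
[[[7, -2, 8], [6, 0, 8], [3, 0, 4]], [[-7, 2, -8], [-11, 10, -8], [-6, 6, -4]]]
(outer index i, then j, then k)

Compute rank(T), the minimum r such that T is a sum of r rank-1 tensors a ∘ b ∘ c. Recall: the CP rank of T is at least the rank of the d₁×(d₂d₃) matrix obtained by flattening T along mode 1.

Lower bound: in the mode-2 unfolding of T (rows indexed by j, columns by (i,k)) the 3×3 minor on rows j ∈ {0, 1, 2}, columns (i,k) ∈ {(0,0), (0,1), (1,0)} is det [[7, -2, -7], [6, 0, -11], [3, 0, -6]] = -6 ≠ 0, so that unfolding has rank ≥ 3 and hence rank(T) ≥ 3 (CP rank is at least every unfolding rank, though it can be larger).
Upper bound: T is a sum of 3 rank-1 terms, T = [0, 1] ∘ [2, -1, -1] ∘ [1, -2, 0] + [1, -1] ∘ [2, 2, 1] ∘ [4, -2, 4] + [1, 1] ∘ [1, 2, 1] ∘ [-1, 2, 0] (written with every a and b primitive with positive leading entry and the scale carried by c; CP decompositions are not unique, and this one is verified by expanding entrywise), so rank(T) ≤ 3.
These bounds meet, so rank(T) = 3.

3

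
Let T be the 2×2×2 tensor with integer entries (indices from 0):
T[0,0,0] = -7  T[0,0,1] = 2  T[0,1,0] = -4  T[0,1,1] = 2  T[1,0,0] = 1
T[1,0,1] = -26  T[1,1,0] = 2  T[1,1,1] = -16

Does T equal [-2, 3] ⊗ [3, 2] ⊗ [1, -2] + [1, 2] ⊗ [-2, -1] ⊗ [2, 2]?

No

Reconstruct entry (0,0,0) from the claimed factors: Σₗ aₗ[0]bₗ[0]cₗ[0] = (-2)·(3)·(1) + (1)·(-2)·(2) = -10, but T[0,0,0] = -7. The claim is false.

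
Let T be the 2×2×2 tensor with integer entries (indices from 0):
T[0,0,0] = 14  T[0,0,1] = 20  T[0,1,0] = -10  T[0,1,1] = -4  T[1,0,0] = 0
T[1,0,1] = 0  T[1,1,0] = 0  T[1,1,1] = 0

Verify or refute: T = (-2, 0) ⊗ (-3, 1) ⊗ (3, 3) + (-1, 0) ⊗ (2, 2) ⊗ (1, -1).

Reconstruct entry (0,0,0) from the claimed factors: Σₗ aₗ[0]bₗ[0]cₗ[0] = (-2)·(-3)·(3) + (-1)·(2)·(1) = 16, but T[0,0,0] = 14. The claim is false.

No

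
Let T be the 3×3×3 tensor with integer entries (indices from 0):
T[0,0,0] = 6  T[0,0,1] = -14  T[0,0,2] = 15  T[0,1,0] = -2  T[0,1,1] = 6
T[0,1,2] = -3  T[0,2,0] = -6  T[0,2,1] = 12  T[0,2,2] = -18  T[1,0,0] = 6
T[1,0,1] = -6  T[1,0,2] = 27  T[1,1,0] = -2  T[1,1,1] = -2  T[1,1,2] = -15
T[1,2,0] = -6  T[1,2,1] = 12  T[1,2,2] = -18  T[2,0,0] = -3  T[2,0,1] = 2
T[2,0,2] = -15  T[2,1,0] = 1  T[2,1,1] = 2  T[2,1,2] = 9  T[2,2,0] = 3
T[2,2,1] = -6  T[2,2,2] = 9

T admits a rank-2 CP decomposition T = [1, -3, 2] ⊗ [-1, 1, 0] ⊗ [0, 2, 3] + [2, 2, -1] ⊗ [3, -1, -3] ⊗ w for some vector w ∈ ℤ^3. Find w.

Subtract the known terms from T to get the rank-1 residual R = [2, 2, -1] ⊗ [3, -1, -3] ⊗ w, so R[i,j,k] = a[i]·b[j]·w[k]. Pick indices with nonzero a[0]·b[0] = (2)·(3) = 6. Only the fibre through (0,0,·) is needed: R[0,0,:] = T[0,0,:] − Σₗ aₗ[0]bₗ[0]cₗ = [6, -14, 15] − (1)·(-1)·[0, 2, 3] = [6, -12, 18]. Then w[k] = R[0,0,k] / 6 for each k, giving w = [6, -12, 18] / 6 = [1, -2, 3].

w = [1, -2, 3]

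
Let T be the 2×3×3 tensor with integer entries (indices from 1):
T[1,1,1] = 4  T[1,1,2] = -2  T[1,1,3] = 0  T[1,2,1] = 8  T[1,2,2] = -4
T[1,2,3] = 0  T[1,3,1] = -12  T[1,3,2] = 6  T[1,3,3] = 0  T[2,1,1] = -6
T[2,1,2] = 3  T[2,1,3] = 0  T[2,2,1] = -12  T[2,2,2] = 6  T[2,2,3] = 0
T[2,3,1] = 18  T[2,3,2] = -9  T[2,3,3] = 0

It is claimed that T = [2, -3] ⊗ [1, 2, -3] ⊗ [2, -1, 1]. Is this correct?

No

Reconstruct entry (1,1,3) from the claimed factors: Σₗ aₗ[1]bₗ[1]cₗ[3] = (2)·(1)·(1) = 2, but T[1,1,3] = 0. The claim is false.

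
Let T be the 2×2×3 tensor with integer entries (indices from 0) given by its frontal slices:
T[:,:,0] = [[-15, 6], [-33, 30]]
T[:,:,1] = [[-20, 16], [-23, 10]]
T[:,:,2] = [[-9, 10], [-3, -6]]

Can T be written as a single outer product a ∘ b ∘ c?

No

The mode-1 unfolding of T (rows indexed by i, columns by (j,k) = (0,0), (0,1), (0,2), (1,0), (1,1), (1,2)) is [[-15, -20, -9, 6, 16, 10], [-33, -23, -3, 30, 10, -6]].
There the 2×2 minor on rows i ∈ {0, 1}, columns (j,k) ∈ {(0,0), (0,1)} is det [[-15, -20], [-33, -23]] = -315 ≠ 0, so this unfolding has rank ≥ 2; CP rank is at least every unfolding rank, so rank(T) ≥ 2.
In particular rank(T) ≥ 2 > 1, so T is not rank-1.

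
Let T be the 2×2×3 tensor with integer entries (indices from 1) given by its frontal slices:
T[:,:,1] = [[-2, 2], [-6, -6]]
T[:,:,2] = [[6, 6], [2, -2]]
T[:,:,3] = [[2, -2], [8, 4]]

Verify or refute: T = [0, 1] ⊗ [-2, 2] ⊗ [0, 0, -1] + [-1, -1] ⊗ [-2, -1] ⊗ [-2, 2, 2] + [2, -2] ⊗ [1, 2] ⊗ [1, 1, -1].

Yes

Reconstruct entrywise from the claimed factors. For example, T[2,1,1] = -6 and Σₗ aₗ[2]bₗ[1]cₗ[1] = (1)·(-2)·(0) + (-1)·(-2)·(-2) + (-2)·(1)·(1) = -6; checking all 12 entries, every one matches. The claim holds.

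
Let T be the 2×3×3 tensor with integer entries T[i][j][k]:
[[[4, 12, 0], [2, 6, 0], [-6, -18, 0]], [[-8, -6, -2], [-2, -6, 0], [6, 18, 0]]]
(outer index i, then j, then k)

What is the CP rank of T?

Lower bound: the mode-2 unfolding of T (rows indexed by j, columns by (i,k) = (0,0), (0,1), (0,2), (1,0), (1,1), (1,2)) is [[4, 12, 0, -8, -6, -2], [2, 6, 0, -2, -6, 0], [-6, -18, 0, 6, 18, 0]].
There the 2×2 minor on rows j ∈ {0, 1}, columns (i,k) ∈ {(0,0), (1,0)} is det [[4, -8], [2, -2]] = 8 ≠ 0, so this unfolding has rank ≥ 2; CP rank is at least every unfolding rank, so rank(T) ≥ 2. (This is only a lower bound: in general the CP rank may exceed every unfolding rank, so we still need to exhibit 2 rank-1 terms summing to T.)
Upper bound — finding two terms. Write S_k = T[:,:,k] for the frontal slices: S₀ = [[4, 2, -6], [-8, -2, 6]], S₁ = [[12, 6, -18], [-6, -6, 18]], S₂ = [[0, 0, 0], [-2, 0, 0]].
If T = a₁ ⊗ b₁ ⊗ c₁ + a₂ ⊗ b₂ ⊗ c₂ then each S_k = c₁[k]·a₁b₁ᵀ + c₂[k]·a₂b₂ᵀ. S₀ and S₁ are linearly independent, so a₁b₁ᵀ and a₂b₂ᵀ must span the same plane of matrices: they are the rank-1 matrices of the form x·S₀ + y·S₁.
The 2×2 minor of x·S₀ + y·S₁ on rows {0,1}, columns {0,1} is 8·x² + 12·xy − 36·y² = 4·(2·x − 3·y)(x + 3·y), vanishing at (x:y) = (3:2) and (3:-1).
M₁ = 3·S₀ + 2·S₁ = [[36, 18, -54], [-36, -18, 54]] = 18·[1, -1][2, 1, -3]ᵀ and M₂ = 3·S₀ − S₁ = [[0, 0, 0], [-18, 0, 0]] = (-18)·[0, 1][1, 0, 0]ᵀ, so take a₁ = [1, -1], b₁ = [2, 1, -3], a₂ = [0, 1], b₂ = [1, 0, 0].
Each slice is an integer combination of E₁ = a₁b₁ᵀ and E₂ = a₂b₂ᵀ: S₀ = 2·E₁ − 4·E₂, S₁ = 6·E₁ + 6·E₂, S₂ = −2·E₂; reading off coefficients, c₁ = [2, 6, 0] and c₂ = [-4, 6, -2].
Hence T = [1, -1] ⊗ [2, 1, -3] ⊗ [2, 6, 0] + [0, 1] ⊗ [1, 0, 0] ⊗ [-4, 6, -2], so rank(T) ≤ 2.
These bounds meet, so rank(T) = 2.
Check entry T[1,0,0] = -8: (-1)·(2)·(2) + (1)·(1)·(-4) = -8.

2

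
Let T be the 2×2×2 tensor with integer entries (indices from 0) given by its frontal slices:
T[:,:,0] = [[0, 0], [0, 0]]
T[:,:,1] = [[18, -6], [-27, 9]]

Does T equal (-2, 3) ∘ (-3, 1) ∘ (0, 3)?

Yes

Reconstruct entrywise from the claimed factors. For example, T[1,1,0] = 0 and Σₗ aₗ[1]bₗ[1]cₗ[0] = (3)·(1)·(0) = 0; checking all 8 entries, every one matches. The claim holds.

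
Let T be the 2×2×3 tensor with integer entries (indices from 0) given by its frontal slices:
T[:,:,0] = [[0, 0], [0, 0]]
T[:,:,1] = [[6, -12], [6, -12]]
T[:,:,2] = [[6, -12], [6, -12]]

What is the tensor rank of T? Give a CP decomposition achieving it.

rank(T) = 1

Lower bound: T ≠ 0 (e.g. T[0,0,1] = 6), so rank(T) ≥ 1.
Upper bound: if T = a (x) b (x) c then every fibre of T is a multiple of the corresponding factor, so read the factors off the fibres through the nonzero entry T[0,0,1] = 6.
The mode-1 fibre T[:,0,1] = [6, 6] gives a = [1, 1] (primitive direction); the mode-2 fibre T[0,:,1] = [6, -12] gives b = [1, -2]; then c[k] = T[0,0,k] / (a[0]·b[0]) = [0, 6, 6] / 1 = [0, 6, 6].
Expanding [1, 1] (x) [1, -2] (x) [0, 6, 6] reproduces all 12 entries of T, so T = [1, 1] (x) [1, -2] (x) [0, 6, 6] and rank(T) ≤ 1.
These bounds meet, so rank(T) = 1.
Check entry T[0,0,0] = 0: (1)·(1)·(0) = 0.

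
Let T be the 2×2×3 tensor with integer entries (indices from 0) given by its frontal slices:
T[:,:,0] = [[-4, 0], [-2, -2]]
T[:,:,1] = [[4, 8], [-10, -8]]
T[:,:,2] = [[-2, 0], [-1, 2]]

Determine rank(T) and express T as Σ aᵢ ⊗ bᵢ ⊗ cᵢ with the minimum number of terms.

rank(T) = 3

Lower bound: the mode-3 unfolding of T (rows indexed by k, columns by (i,j) = (0,0), (0,1), (1,0), (1,1)) is [[-4, 0, -2, -2], [4, 8, -10, -8], [-2, 0, -1, 2]].
There the 3×3 minor on rows k ∈ {0, 1, 2}, columns (i,j) ∈ {(0,0), (0,1), (1,1)} is det [[-4, 0, -2], [4, 8, -8], [-2, 0, 2]] = -96 ≠ 0, so this unfolding has rank ≥ 3; CP rank is at least every unfolding rank, so rank(T) ≥ 3. (This is only a lower bound: in general the CP rank may exceed every unfolding rank, so we still need to exhibit 3 rank-1 terms summing to T.)
Upper bound: T is a sum of 3 rank-1 terms, T = [0, 1] ⊗ [0, 1] ⊗ [-2, 0, 2] + [1, -1] ⊗ [1, 1] ⊗ [0, 8, 0] + [2, 1] ⊗ [1, 0] ⊗ [-2, -2, -1] (written with every a and b primitive with positive leading entry and the scale carried by c; CP decompositions are not unique, and this one is verified by expanding entrywise), so rank(T) ≤ 3.
These bounds meet, so rank(T) = 3.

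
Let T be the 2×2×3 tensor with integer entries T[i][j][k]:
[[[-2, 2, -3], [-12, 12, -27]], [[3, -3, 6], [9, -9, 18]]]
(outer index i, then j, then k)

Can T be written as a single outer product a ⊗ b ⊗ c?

The mode-1 unfolding of T (rows indexed by i, columns by (j,k) = (0,0), (0,1), (0,2), (1,0), (1,1), (1,2)) is [[-2, 2, -3, -12, 12, -27], [3, -3, 6, 9, -9, 18]].
There the 2×2 minor on rows i ∈ {0, 1}, columns (j,k) ∈ {(0,0), (0,2)} is det [[-2, -3], [3, 6]] = -3 ≠ 0, so this unfolding has rank ≥ 2; CP rank is at least every unfolding rank, so rank(T) ≥ 2.
In particular rank(T) ≥ 2 > 1, so T is not rank-1.

No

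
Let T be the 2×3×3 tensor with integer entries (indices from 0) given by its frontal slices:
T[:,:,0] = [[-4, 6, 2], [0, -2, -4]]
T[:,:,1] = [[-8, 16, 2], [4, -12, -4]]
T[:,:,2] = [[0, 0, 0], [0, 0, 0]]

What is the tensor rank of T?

3

Lower bound: the mode-2 unfolding of T (rows indexed by j, columns by (i,k) = (0,0), (0,1), (0,2), (1,0), (1,1), (1,2)) is [[-4, -8, 0, 0, 4, 0], [6, 16, 0, -2, -12, 0], [2, 2, 0, -4, -4, 0]].
There the 3×3 minor on rows j ∈ {0, 1, 2}, columns (i,k) ∈ {(0,0), (0,1), (1,0)} is det [[-4, -8, 0], [6, 16, -2], [2, 2, -4]] = 80 ≠ 0, so this unfolding has rank ≥ 3; CP rank is at least every unfolding rank, so rank(T) ≥ 3. (Flattening ranks never certify an upper bound on CP rank; for that we must actually write T with 3 rank-1 terms.)
Upper bound: T is a sum of 3 rank-1 terms, T = [1, -1] ⊗ [0, 1, 2] ⊗ [2, 4, 0] + [1, -1] ⊗ [1, -2, 1] ⊗ [0, -4, 0] + [1, 0] ⊗ [2, -2, 1] ⊗ [-2, -2, 0] (written with every a and b primitive with positive leading entry and the scale carried by c; CP decompositions are not unique, and this one is verified by expanding entrywise), so rank(T) ≤ 3.
These bounds meet, so rank(T) = 3.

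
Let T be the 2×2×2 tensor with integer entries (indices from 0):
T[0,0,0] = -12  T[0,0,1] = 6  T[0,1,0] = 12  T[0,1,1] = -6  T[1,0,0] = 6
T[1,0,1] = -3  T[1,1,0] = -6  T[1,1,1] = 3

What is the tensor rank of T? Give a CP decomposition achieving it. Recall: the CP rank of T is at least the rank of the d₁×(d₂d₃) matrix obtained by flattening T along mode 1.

Lower bound: T ≠ 0 (e.g. T[0,0,0] = -12), so rank(T) ≥ 1.
Upper bound: the mode-1 fibre T[:,0,0] = [-12, 6] gives a = [2, -1] (primitive direction); the mode-2 fibre T[0,:,0] = [-12, 12] gives b = [1, -1]; then c[k] = T[0,0,k] / (a[0]·b[0]) = [-12, 6] / 2 = [-6, 3].
Expanding [2, -1] ⊗ [1, -1] ⊗ [-6, 3] reproduces all 8 entries of T, so T = [2, -1] ⊗ [1, -1] ⊗ [-6, 3] and rank(T) ≤ 1.
These bounds meet, so rank(T) = 1.

rank(T) = 1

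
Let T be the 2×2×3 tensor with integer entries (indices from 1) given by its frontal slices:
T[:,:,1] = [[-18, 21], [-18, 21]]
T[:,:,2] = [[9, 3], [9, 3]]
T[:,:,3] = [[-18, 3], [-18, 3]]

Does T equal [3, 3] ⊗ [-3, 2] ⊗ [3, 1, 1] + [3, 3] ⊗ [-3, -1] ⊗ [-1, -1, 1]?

No

Reconstruct entry (1,1,2) from the claimed factors: Σₗ aₗ[1]bₗ[1]cₗ[2] = (3)·(-3)·(1) + (3)·(-3)·(-1) = 0, but T[1,1,2] = 9. The claim is false.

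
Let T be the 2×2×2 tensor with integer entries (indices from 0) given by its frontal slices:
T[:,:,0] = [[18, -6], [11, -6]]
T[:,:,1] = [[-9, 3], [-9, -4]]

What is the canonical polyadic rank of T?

2

Lower bound: the mode-2 unfolding of T (rows indexed by j, columns by (i,k) = (0,0), (0,1), (1,0), (1,1)) is [[18, -9, 11, -9], [-6, 3, -6, -4]].
There the 2×2 minor on rows j ∈ {0, 1}, columns (i,k) ∈ {(0,0), (1,0)} is det [[18, 11], [-6, -6]] = -42 ≠ 0, so this unfolding has rank ≥ 2; CP rank is at least every unfolding rank, so rank(T) ≥ 2. (Flattening ranks never certify an upper bound on CP rank; for that we must actually write T with 2 rank-1 terms.)
Upper bound — finding two terms. Write S_k = T[:,:,k] for the frontal slices: S₀ = [[18, -6], [11, -6]], S₁ = [[-9, 3], [-9, -4]].
If T = a₁ ⊗ b₁ ⊗ c₁ + a₂ ⊗ b₂ ⊗ c₂ then each S_k = c₁[k]·a₁b₁ᵀ + c₂[k]·a₂b₂ᵀ. S₀ and S₁ are linearly independent, so a₁b₁ᵀ and a₂b₂ᵀ must span the same plane of matrices: they are the rank-1 matrices of the form x·S₀ + y·S₁.
det(x·S₀ + y·S₁) is −42·x² − 105·xy + 63·y² = (-21)·(x + 3·y)(2·x − y), vanishing at (x:y) = (3:-1) and (1:2).
M₁ = 3·S₀ − S₁ = [[63, -21], [42, -14]] = 7·[3, 2][3, -1]ᵀ and M₂ = S₀ + 2·S₁ = [[0, 0], [-7, -14]] = (-7)·[0, 1][1, 2]ᵀ, so take a₁ = [3, 2], b₁ = [3, -1], a₂ = [0, 1], b₂ = [1, 2].
Each slice is an integer combination of E₁ = a₁b₁ᵀ and E₂ = a₂b₂ᵀ: S₀ = 2·E₁ − E₂, S₁ = −E₁ − 3·E₂; reading off coefficients, c₁ = [2, -1] and c₂ = [-1, -3].
Hence T = [3, 2] ⊗ [3, -1] ⊗ [2, -1] + [0, 1] ⊗ [1, 2] ⊗ [-1, -3], so rank(T) ≤ 2.
These bounds meet, so rank(T) = 2.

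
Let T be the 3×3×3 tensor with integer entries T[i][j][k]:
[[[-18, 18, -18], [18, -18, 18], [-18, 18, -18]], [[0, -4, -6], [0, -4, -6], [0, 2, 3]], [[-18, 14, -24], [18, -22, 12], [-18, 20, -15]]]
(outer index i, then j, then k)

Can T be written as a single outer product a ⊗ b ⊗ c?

The mode-3 unfolding of T (rows indexed by k, columns by (i,j) = (0,0), (0,1), (0,2), (1,0), (1,1), (1,2), (2,0), (2,1), (2,2)) is [[-18, 18, -18, 0, 0, 0, -18, 18, -18], [18, -18, 18, -4, -4, 2, 14, -22, 20], [-18, 18, -18, -6, -6, 3, -24, 12, -15]].
There the 2×2 minor on rows k ∈ {0, 1}, columns (i,j) ∈ {(0,0), (1,0)} is det [[-18, 0], [18, -4]] = 72 ≠ 0, so this unfolding has rank ≥ 2; CP rank is at least every unfolding rank, so rank(T) ≥ 2.
In particular rank(T) ≥ 2 > 1, so T is not rank-1.

No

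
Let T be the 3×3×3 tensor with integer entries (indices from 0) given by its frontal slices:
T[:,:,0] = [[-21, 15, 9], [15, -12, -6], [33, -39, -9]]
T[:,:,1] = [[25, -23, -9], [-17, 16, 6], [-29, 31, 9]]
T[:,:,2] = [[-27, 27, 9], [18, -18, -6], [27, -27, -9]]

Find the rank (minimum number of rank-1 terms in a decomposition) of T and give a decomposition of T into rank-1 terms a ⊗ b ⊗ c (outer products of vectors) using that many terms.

Lower bound: the mode-3 unfolding of T (rows indexed by k, columns by (i,j) = (0,0), (0,1), (0,2), (1,0), (1,1), (1,2), (2,0), (2,1), (2,2)) is [[-21, 15, 9, 15, -12, -6, 33, -39, -9], [25, -23, -9, -17, 16, 6, -29, 31, 9], [-27, 27, 9, 18, -18, -6, 27, -27, -9]].
There the 2×2 minor on rows k ∈ {0, 1}, columns (i,j) ∈ {(0,0), (0,1)} is det [[-21, 15], [25, -23]] = 108 ≠ 0, so this unfolding has rank ≥ 2; CP rank is at least every unfolding rank, so rank(T) ≥ 2. (Flattening ranks never certify an upper bound on CP rank; for that we must actually write T with 2 rank-1 terms.)
Upper bound — finding two terms. Write S_k = T[:,:,k] for the frontal slices: S₀ = [[-21, 15, 9], [15, -12, -6], [33, -39, -9]], S₁ = [[25, -23, -9], [-17, 16, 6], [-29, 31, 9]], S₂ = [[-27, 27, 9], [18, -18, -6], [27, -27, -9]].
If T = a₁ ⊗ b₁ ⊗ c₁ + a₂ ⊗ b₂ ⊗ c₂ then each S_k = c₁[k]·a₁b₁ᵀ + c₂[k]·a₂b₂ᵀ. S₀ and S₁ are linearly independent, so a₁b₁ᵀ and a₂b₂ᵀ must span the same plane of matrices: they are the rank-1 matrices of the form x·S₀ + y·S₁.
The 2×2 minor of x·S₀ + y·S₁ on rows {0,1}, columns {0,1} is 27·x² − 36·xy + 9·y² = 9·(3·x − y)(x − y), vanishing at (x:y) = (1:3) and (1:1).
M₁ = S₀ + 3·S₁ = [[54, -54, -18], [-36, 36, 12], [-54, 54, 18]] = 6·[3, -2, -3][3, -3, -1]ᵀ and M₂ = S₀ + S₁ = [[4, -8, 0], [-2, 4, 0], [4, -8, 0]] = 2·[2, -1, 2][1, -2, 0]ᵀ, so take a₁ = [3, -2, -3], b₁ = [3, -3, -1], a₂ = [2, -1, 2], b₂ = [1, -2, 0].
Each slice is an integer combination of E₁ = a₁b₁ᵀ and E₂ = a₂b₂ᵀ: S₀ = −3·E₁ + 3·E₂, S₁ = 3·E₁ − E₂, S₂ = −3·E₁; reading off coefficients, c₁ = [-3, 3, -3] and c₂ = [3, -1, 0].
Hence T = [3, -2, -3] ⊗ [3, -3, -1] ⊗ [-3, 3, -3] + [2, -1, 2] ⊗ [1, -2, 0] ⊗ [3, -1, 0], so rank(T) ≤ 2.
These bounds meet, so rank(T) = 2.
Check entry T[0,1,2] = 27: (3)·(-3)·(-3) + (2)·(-2)·(0) = 27.

rank(T) = 2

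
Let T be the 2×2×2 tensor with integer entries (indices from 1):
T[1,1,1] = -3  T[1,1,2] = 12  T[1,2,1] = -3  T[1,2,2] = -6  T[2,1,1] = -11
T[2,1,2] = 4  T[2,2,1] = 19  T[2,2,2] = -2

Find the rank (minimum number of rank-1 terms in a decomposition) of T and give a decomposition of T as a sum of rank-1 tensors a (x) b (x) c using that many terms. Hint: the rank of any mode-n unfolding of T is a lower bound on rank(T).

Lower bound: the mode-3 unfolding of T (rows indexed by k, columns by (i,j) = (1,1), (1,2), (2,1), (2,2)) is [[-3, -3, -11, 19], [12, -6, 4, -2]].
There the 2×2 minor on rows k ∈ {1, 2}, columns (i,j) ∈ {(1,1), (1,2)} is det [[-3, -3], [12, -6]] = 54 ≠ 0, so this unfolding has rank ≥ 2; CP rank is at least every unfolding rank, so rank(T) ≥ 2. (Unfolding ranks only ever bound the CP rank from below — rank(T) can be strictly larger than all of them — so the matching upper bound has to come from an explicit 2-term decomposition.)
Upper bound — finding two terms. Write S_k = T[:,:,k] for the frontal slices: S₁ = [[-3, -3], [-11, 19]], S₂ = [[12, -6], [4, -2]].
If T = a₁ (x) b₁ (x) c₁ + a₂ (x) b₂ (x) c₂ then each S_k = c₁[k]·a₁b₁ᵀ + c₂[k]·a₂b₂ᵀ. S₁ and S₂ are linearly independent, so a₁b₁ᵀ and a₂b₂ᵀ must span the same plane of matrices: they are the rank-1 matrices of the form x·S₁ + y·S₂.
det(x·S₁ + y·S₂) is −90·x² + 180·xy = (-90)·(x − 2·y)(x), vanishing at (x:y) = (2:1) and (0:1).
M₁ = 2·S₁ + S₂ = [[6, -12], [-18, 36]] = 6·(1, -3)(1, -2)ᵀ and M₂ = S₂ = [[12, -6], [4, -2]] = 2·(3, 1)(2, -1)ᵀ, so take a₁ = (1, -3), b₁ = (1, -2), a₂ = (3, 1), b₂ = (2, -1).
Each slice is an integer combination of E₁ = a₁b₁ᵀ and E₂ = a₂b₂ᵀ: S₁ = 3·E₁ − E₂, S₂ = 2·E₂; reading off coefficients, c₁ = (3, 0) and c₂ = (-1, 2).
Hence T = (1, -3) (x) (1, -2) (x) (3, 0) + (3, 1) (x) (2, -1) (x) (-1, 2), so rank(T) ≤ 2.
These bounds meet, so rank(T) = 2.
Check entry T[2,2,2] = -2: (-3)·(-2)·(0) + (1)·(-1)·(2) = -2.

rank(T) = 2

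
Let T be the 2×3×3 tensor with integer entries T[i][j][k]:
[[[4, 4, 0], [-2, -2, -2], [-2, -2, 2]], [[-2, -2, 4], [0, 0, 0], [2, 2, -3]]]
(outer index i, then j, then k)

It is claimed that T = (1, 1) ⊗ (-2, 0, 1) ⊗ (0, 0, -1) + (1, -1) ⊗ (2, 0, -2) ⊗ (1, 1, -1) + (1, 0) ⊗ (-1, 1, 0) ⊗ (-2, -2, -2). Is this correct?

No

Reconstruct entry (0,0,2) from the claimed factors: Σₗ aₗ[0]bₗ[0]cₗ[2] = (1)·(-2)·(-1) + (1)·(2)·(-1) + (1)·(-1)·(-2) = 2, but T[0,0,2] = 0. The claim is false.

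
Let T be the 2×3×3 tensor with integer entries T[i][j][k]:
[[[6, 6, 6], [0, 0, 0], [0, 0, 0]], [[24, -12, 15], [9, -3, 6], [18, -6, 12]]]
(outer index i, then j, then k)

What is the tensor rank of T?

Lower bound: in the mode-3 unfolding of T (rows indexed by k, columns by (i,j)) the 2×2 minor on rows k ∈ {0, 1}, columns (i,j) ∈ {(0,0), (1,0)} is det [[6, 24], [6, -12]] = -216 ≠ 0, so that unfolding has rank ≥ 2 and hence rank(T) ≥ 2 (CP rank is at least every unfolding rank, though it can be larger).
Upper bound: with S_k = T[:,:,k], the two rank-1 terms a₁b₁ᵀ, a₂b₂ᵀ are the rank-1 members of the pencil x·S₀ + y·S₁.
The 2×2 minor of x·S₀ + y·S₁ on rows {0,1}, columns {0,1} is 54·x² + 36·xy − 18·y² = 18·(3·x − y)(x + y), vanishing at (x:y) = (1:3) and (1:-1).
M₁ = S₀ + 3·S₁ = [[24, 0, 0], [-12, 0, 0]] = 12·(2, -1)(1, 0, 0)ᵀ and M₂ = S₀ − S₁ = [[0, 0, 0], [36, 12, 24]] = 12·(0, 1)(3, 1, 2)ᵀ, so take a₁ = (2, -1), b₁ = (1, 0, 0), a₂ = (0, 1), b₂ = (3, 1, 2).
Each slice is an integer combination of E₁ = a₁b₁ᵀ and E₂ = a₂b₂ᵀ: S₀ = 3·E₁ + 9·E₂, S₁ = 3·E₁ − 3·E₂, S₂ = 3·E₁ + 6·E₂; reading off coefficients, c₁ = (3, 3, 3) and c₂ = (9, -3, 6).
Hence T = (2, -1) ∘ (1, 0, 0) ∘ (3, 3, 3) + (0, 1) ∘ (3, 1, 2) ∘ (9, -3, 6), so rank(T) ≤ 2.
These bounds meet, so rank(T) = 2.

2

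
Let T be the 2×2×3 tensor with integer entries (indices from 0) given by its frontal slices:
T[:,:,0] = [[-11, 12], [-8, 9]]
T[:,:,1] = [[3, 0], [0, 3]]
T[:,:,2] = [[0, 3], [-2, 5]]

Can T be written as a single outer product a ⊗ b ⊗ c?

No

The mode-3 unfolding of T (rows indexed by k, columns by (i,j) = (0,0), (0,1), (1,0), (1,1)) is [[-11, 12, -8, 9], [3, 0, 0, 3], [0, 3, -2, 5]].
There the 2×2 minor on rows k ∈ {0, 1}, columns (i,j) ∈ {(0,0), (0,1)} is det [[-11, 12], [3, 0]] = -36 ≠ 0, so this unfolding has rank ≥ 2; CP rank is at least every unfolding rank, so rank(T) ≥ 2.
In particular rank(T) ≥ 2 > 1, so T is not rank-1.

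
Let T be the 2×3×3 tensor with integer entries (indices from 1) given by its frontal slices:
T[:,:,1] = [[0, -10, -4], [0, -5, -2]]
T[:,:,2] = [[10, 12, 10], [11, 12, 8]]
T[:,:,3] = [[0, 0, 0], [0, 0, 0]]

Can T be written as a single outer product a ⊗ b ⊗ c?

No

The mode-2 unfolding of T (rows indexed by j, columns by (i,k) = (1,1), (1,2), (1,3), (2,1), (2,2), (2,3)) is [[0, 10, 0, 0, 11, 0], [-10, 12, 0, -5, 12, 0], [-4, 10, 0, -2, 8, 0]].
There the 3×3 minor on rows j ∈ {1, 2, 3}, columns (i,k) ∈ {(1,1), (1,2), (2,2)} is det [[0, 10, 11], [-10, 12, 12], [-4, 10, 8]] = -252 ≠ 0, so this unfolding has rank ≥ 3; CP rank is at least every unfolding rank, so rank(T) ≥ 3.
In particular rank(T) ≥ 3 > 1, so T is not rank-1.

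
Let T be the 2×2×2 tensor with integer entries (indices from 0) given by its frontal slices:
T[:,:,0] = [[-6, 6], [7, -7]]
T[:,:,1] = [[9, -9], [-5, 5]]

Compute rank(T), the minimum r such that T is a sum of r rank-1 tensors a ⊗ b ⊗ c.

Lower bound: in the mode-3 unfolding of T (rows indexed by k, columns by (i,j)) the 2×2 minor on rows k ∈ {0, 1}, columns (i,j) ∈ {(0,0), (1,0)} is det [[-6, 7], [9, -5]] = -33 ≠ 0, so that unfolding has rank ≥ 2 and hence rank(T) ≥ 2 (CP rank is at least every unfolding rank, though it can be larger).
Upper bound: T[:,j,:] = b[j]·M for every slice, with b = [1, -1] and M = [[-6, 9], [7, -5]] (rows i, columns k).
Splitting M by its rows (i = 0, 1), M = [1, 0][-6, 9]ᵀ + [0, 1][7, -5]ᵀ.
Hence T = [1, 0] ⊗ [1, -1] ⊗ [-6, 9] + [0, 1] ⊗ [1, -1] ⊗ [7, -5], so rank(T) ≤ 2.
These bounds meet, so rank(T) = 2.

2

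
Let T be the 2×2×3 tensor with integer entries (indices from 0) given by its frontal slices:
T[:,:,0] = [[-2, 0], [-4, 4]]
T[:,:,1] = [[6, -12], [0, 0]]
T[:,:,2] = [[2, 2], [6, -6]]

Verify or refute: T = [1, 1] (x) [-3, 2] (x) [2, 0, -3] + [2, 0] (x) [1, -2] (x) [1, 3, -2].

Reconstruct entry (0,0,0) from the claimed factors: Σₗ aₗ[0]bₗ[0]cₗ[0] = (1)·(-3)·(2) + (2)·(1)·(1) = -4, but T[0,0,0] = -2. The claim is false.

No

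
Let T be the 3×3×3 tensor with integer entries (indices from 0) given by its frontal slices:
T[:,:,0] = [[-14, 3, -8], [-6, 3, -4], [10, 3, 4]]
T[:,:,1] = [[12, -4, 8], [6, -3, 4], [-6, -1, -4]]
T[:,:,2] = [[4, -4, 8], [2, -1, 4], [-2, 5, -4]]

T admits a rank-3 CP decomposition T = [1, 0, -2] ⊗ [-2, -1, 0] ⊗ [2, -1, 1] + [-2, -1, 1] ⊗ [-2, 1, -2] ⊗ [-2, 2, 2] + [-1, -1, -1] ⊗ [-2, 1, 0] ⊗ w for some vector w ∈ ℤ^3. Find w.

Subtract the known terms from T to get the rank-1 residual R = [-1, -1, -1] ⊗ [-2, 1, 0] ⊗ w, so R[i,j,k] = a[i]·b[j]·w[k]. Pick indices with nonzero a[0]·b[0] = (-1)·(-2) = 2. Only the fibre through (0,0,·) is needed: R[0,0,:] = T[0,0,:] − Σₗ aₗ[0]bₗ[0]cₗ = [-14, 12, 4] − (1)·(-2)·[2, -1, 1] − (-2)·(-2)·[-2, 2, 2] = [-2, 2, -2]. Then w[k] = R[0,0,k] / 2 for each k, giving w = [-2, 2, -2] / 2 = [-1, 1, -1].

w = [-1, 1, -1]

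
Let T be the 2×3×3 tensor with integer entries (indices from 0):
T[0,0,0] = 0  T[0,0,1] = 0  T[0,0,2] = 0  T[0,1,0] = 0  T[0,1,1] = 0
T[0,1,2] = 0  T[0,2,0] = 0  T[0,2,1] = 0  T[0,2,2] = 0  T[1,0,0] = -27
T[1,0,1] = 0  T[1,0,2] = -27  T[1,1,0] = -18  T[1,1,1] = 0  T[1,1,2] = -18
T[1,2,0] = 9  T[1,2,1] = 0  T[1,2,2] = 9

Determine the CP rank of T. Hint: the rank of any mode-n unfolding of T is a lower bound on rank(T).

1

Lower bound: T ≠ 0 (e.g. T[1,0,0] = -27), so rank(T) ≥ 1.
Upper bound: if T = a ⊗ b ⊗ c then every fibre of T is a multiple of the corresponding factor, so read the factors off the fibres through the nonzero entry T[1,0,0] = -27.
The mode-1 fibre T[:,0,0] = [0, -27] gives a = [0, 1] (primitive direction); the mode-2 fibre T[1,:,0] = [-27, -18, 9] gives b = [3, 2, -1]; then c[k] = T[1,0,k] / (a[1]·b[0]) = [-27, 0, -27] / 3 = [-9, 0, -9].
Expanding [0, 1] ⊗ [3, 2, -1] ⊗ [-9, 0, -9] reproduces all 18 entries of T, so T = [0, 1] ⊗ [3, 2, -1] ⊗ [-9, 0, -9] and rank(T) ≤ 1.
These bounds meet, so rank(T) = 1.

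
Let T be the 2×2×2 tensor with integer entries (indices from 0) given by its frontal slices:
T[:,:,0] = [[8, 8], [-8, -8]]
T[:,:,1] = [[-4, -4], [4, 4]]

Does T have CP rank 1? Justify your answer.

If T = a (x) b (x) c then every fibre of T is a multiple of the corresponding factor, so read the factors off the fibres through the nonzero entry T[0,0,0] = 8.
The mode-1 fibre T[:,0,0] = [8, -8] gives a = [1, -1] (primitive direction); the mode-2 fibre T[0,:,0] = [8, 8] gives b = [1, 1]; then c[k] = T[0,0,k] / (a[0]·b[0]) = [8, -4] / 1 = [8, -4].
Expanding [1, -1] (x) [1, 1] (x) [8, -4] reproduces all 8 entries of T, so T = [1, -1] (x) [1, 1] (x) [8, -4] and rank(T) ≤ 1.
Equivalently every frontal slice T[:,:,k] is c[k] times the rank-1 matrix [1, -1] (x) [1, 1]. So T has rank 1 (it is nonzero).

Yes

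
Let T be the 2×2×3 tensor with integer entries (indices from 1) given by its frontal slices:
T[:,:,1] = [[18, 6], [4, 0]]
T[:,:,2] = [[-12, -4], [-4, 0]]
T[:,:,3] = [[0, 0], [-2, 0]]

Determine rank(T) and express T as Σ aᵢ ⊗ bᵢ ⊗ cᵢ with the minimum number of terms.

rank(T) = 2

Lower bound: the mode-1 unfolding of T (rows indexed by i, columns by (j,k) = (1,1), (1,2), (1,3), (2,1), (2,2), (2,3)) is [[18, -12, 0, 6, -4, 0], [4, -4, -2, 0, 0, 0]].
There the 2×2 minor on rows i ∈ {1, 2}, columns (j,k) ∈ {(1,1), (1,2)} is det [[18, -12], [4, -4]] = -24 ≠ 0, so this unfolding has rank ≥ 2; CP rank is at least every unfolding rank, so rank(T) ≥ 2. (This is only a lower bound: in general the CP rank may exceed every unfolding rank, so we still need to exhibit 2 rank-1 terms summing to T.)
Upper bound — finding two terms. Write S_k = T[:,:,k] for the frontal slices: S₁ = [[18, 6], [4, 0]], S₂ = [[-12, -4], [-4, 0]], S₃ = [[0, 0], [-2, 0]].
If T = a₁ ⊗ b₁ ⊗ c₁ + a₂ ⊗ b₂ ⊗ c₂ then each S_k = c₁[k]·a₁b₁ᵀ + c₂[k]·a₂b₂ᵀ. S₁ and S₂ are linearly independent, so a₁b₁ᵀ and a₂b₂ᵀ must span the same plane of matrices: they are the rank-1 matrices of the form x·S₁ + y·S₂.
det(x·S₁ + y·S₂) is −24·x² + 40·xy − 16·y² = (-8)·(3·x − 2·y)(x − y), vanishing at (x:y) = (2:3) and (1:1).
M₁ = 2·S₁ + 3·S₂ = [[0, 0], [-4, 0]] = (-4)·[0, 1][1, 0]ᵀ and M₂ = S₁ + S₂ = [[6, 2], [0, 0]] = 2·[1, 0][3, 1]ᵀ, so take a₁ = [0, 1], b₁ = [1, 0], a₂ = [1, 0], b₂ = [3, 1].
Each slice is an integer combination of E₁ = a₁b₁ᵀ and E₂ = a₂b₂ᵀ: S₁ = 4·E₁ + 6·E₂, S₂ = −4·E₁ − 4·E₂, S₃ = −2·E₁; reading off coefficients, c₁ = [4, -4, -2] and c₂ = [6, -4, 0].
Hence T = [0, 1] ⊗ [1, 0] ⊗ [4, -4, -2] + [1, 0] ⊗ [3, 1] ⊗ [6, -4, 0], so rank(T) ≤ 2.
These bounds meet, so rank(T) = 2.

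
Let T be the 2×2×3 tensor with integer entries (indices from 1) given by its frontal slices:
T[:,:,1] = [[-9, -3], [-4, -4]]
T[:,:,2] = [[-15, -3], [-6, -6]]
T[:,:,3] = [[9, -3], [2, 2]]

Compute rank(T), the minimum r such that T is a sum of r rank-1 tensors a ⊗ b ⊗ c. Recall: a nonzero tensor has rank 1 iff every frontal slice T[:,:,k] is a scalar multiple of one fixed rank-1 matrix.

Lower bound: the mode-2 unfolding of T (rows indexed by j, columns by (i,k) = (1,1), (1,2), (1,3), (2,1), (2,2), (2,3)) is [[-9, -15, 9, -4, -6, 2], [-3, -3, -3, -4, -6, 2]].
There the 2×2 minor on rows j ∈ {1, 2}, columns (i,k) ∈ {(1,1), (1,2)} is det [[-9, -15], [-3, -3]] = -18 ≠ 0, so this unfolding has rank ≥ 2; CP rank is at least every unfolding rank, so rank(T) ≥ 2. (Unfolding ranks only ever bound the CP rank from below — rank(T) can be strictly larger than all of them — so the matching upper bound has to come from an explicit 2-term decomposition.)
Upper bound — finding two terms. Write S_k = T[:,:,k] for the frontal slices: S₁ = [[-9, -3], [-4, -4]], S₂ = [[-15, -3], [-6, -6]], S₃ = [[9, -3], [2, 2]].
If T = a₁ ⊗ b₁ ⊗ c₁ + a₂ ⊗ b₂ ⊗ c₂ then each S_k = c₁[k]·a₁b₁ᵀ + c₂[k]·a₂b₂ᵀ. S₁ and S₂ are linearly independent, so a₁b₁ᵀ and a₂b₂ᵀ must span the same plane of matrices: they are the rank-1 matrices of the form x·S₁ + y·S₂.
det(x·S₁ + y·S₂) is 24·x² + 84·xy + 72·y² = 12·(2·x + 3·y)(x + 2·y), vanishing at (x:y) = (3:-2) and (2:-1).
M₁ = 3·S₁ − 2·S₂ = [[3, -3], [0, 0]] = 3·[1, 0][1, -1]ᵀ and M₂ = 2·S₁ − S₂ = [[-3, -3], [-2, -2]] = −[3, 2][1, 1]ᵀ, so take a₁ = [1, 0], b₁ = [1, -1], a₂ = [3, 2], b₂ = [1, 1].
Each slice is an integer combination of E₁ = a₁b₁ᵀ and E₂ = a₂b₂ᵀ: S₁ = −3·E₁ − 2·E₂, S₂ = −6·E₁ − 3·E₂, S₃ = 6·E₁ + E₂; reading off coefficients, c₁ = [-3, -6, 6] and c₂ = [-2, -3, 1].
Hence T = [1, 0] ⊗ [1, -1] ⊗ [-3, -6, 6] + [3, 2] ⊗ [1, 1] ⊗ [-2, -3, 1], so rank(T) ≤ 2.
These bounds meet, so rank(T) = 2.

2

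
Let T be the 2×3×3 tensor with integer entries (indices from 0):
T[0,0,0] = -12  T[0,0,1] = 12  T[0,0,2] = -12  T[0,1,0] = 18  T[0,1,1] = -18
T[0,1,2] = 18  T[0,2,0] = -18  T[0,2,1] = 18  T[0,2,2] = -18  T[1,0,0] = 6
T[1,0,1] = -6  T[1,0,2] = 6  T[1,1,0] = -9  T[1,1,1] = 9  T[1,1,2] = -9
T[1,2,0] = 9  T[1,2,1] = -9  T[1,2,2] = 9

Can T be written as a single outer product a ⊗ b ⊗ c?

Yes

If T = a ⊗ b ⊗ c then every fibre of T is a multiple of the corresponding factor, so read the factors off the fibres through the nonzero entry T[0,0,0] = -12.
The mode-1 fibre T[:,0,0] = [-12, 6] gives a = [2, -1] (primitive direction); the mode-2 fibre T[0,:,0] = [-12, 18, -18] gives b = [2, -3, 3]; then c[k] = T[0,0,k] / (a[0]·b[0]) = [-12, 12, -12] / 4 = [-3, 3, -3].
Expanding [2, -1] ⊗ [2, -3, 3] ⊗ [-3, 3, -3] reproduces all 18 entries of T, so T = [2, -1] ⊗ [2, -3, 3] ⊗ [-3, 3, -3] and rank(T) ≤ 1.
Equivalently every frontal slice T[:,:,k] is c[k] times the rank-1 matrix [2, -1] ⊗ [2, -3, 3]. So T has rank 1 (it is nonzero).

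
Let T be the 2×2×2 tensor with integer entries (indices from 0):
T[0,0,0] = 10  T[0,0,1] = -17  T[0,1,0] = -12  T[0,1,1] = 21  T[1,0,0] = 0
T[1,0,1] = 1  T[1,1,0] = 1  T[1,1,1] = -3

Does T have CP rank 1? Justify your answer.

No

The mode-2 unfolding of T (rows indexed by j, columns by (i,k) = (0,0), (0,1), (1,0), (1,1)) is [[10, -17, 0, 1], [-12, 21, 1, -3]].
There the 2×2 minor on rows j ∈ {0, 1}, columns (i,k) ∈ {(0,0), (0,1)} is det [[10, -17], [-12, 21]] = 6 ≠ 0, so this unfolding has rank ≥ 2; CP rank is at least every unfolding rank, so rank(T) ≥ 2.
In particular rank(T) ≥ 2 > 1, so T is not rank-1.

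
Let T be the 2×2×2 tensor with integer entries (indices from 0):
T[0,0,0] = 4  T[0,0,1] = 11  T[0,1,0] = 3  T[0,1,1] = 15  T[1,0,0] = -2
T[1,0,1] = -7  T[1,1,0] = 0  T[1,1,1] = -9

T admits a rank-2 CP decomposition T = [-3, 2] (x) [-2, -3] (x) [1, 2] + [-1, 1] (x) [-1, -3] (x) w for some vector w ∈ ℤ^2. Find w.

Subtract the known terms from T to get the rank-1 residual R = [-1, 1] (x) [-1, -3] (x) w, so R[i,j,k] = a[i]·b[j]·w[k]. Pick indices with nonzero a[0]·b[0] = (-1)·(-1) = 1. Only the fibre through (0,0,·) is needed: R[0,0,:] = T[0,0,:] − Σₗ aₗ[0]bₗ[0]cₗ = [4, 11] − (-3)·(-2)·[1, 2] = [-2, -1]. Then w[k] = R[0,0,k] / 1 for each k, giving w = [-2, -1] / 1 = [-2, -1].

w = [-2, -1]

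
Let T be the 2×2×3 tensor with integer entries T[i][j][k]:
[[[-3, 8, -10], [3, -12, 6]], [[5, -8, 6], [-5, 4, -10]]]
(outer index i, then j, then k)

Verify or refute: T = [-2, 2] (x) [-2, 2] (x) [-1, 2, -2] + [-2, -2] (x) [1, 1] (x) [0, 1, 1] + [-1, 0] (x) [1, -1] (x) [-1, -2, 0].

No

Reconstruct entry (1,0,0) from the claimed factors: Σₗ aₗ[1]bₗ[0]cₗ[0] = (2)·(-2)·(-1) + (-2)·(1)·(0) + (0)·(1)·(-1) = 4, but T[1,0,0] = 5. The claim is false.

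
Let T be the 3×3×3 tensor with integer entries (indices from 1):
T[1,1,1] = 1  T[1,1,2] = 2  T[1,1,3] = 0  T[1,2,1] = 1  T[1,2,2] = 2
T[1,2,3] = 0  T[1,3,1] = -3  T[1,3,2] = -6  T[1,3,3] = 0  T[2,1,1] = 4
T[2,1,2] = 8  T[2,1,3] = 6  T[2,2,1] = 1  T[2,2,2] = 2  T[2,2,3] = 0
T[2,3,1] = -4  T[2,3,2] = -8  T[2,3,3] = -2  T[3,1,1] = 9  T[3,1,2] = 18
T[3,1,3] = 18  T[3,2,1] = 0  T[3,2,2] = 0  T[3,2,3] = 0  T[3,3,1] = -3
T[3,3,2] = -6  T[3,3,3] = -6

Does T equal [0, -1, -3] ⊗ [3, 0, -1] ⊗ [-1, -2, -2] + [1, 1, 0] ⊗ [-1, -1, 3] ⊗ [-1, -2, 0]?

Yes

Reconstruct entrywise from the claimed factors. For example, T[1,3,1] = -3 and Σₗ aₗ[1]bₗ[3]cₗ[1] = (0)·(-1)·(-1) + (1)·(3)·(-1) = -3; checking all 27 entries, every one matches. The claim holds.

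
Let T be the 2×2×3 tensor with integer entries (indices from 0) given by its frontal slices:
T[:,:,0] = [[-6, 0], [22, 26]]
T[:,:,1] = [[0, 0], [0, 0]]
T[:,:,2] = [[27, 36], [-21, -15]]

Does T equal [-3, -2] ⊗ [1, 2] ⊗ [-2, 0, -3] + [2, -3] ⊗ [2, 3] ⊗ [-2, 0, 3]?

No

Reconstruct entry (0,0,0) from the claimed factors: Σₗ aₗ[0]bₗ[0]cₗ[0] = (-3)·(1)·(-2) + (2)·(2)·(-2) = -2, but T[0,0,0] = -6. The claim is false.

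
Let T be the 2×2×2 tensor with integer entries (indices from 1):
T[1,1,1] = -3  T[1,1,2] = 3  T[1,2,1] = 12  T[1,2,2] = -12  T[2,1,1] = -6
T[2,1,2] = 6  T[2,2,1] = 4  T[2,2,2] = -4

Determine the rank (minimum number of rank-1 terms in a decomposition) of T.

2

Lower bound: in the mode-2 unfolding of T (rows indexed by j, columns by (i,k)) the 2×2 minor on rows j ∈ {1, 2}, columns (i,k) ∈ {(1,1), (2,1)} is det [[-3, -6], [12, 4]] = 60 ≠ 0, so that unfolding has rank ≥ 2 and hence rank(T) ≥ 2 (CP rank is at least every unfolding rank, though it can be larger).
Upper bound: T[:,:,k] = c[k]·M for every slice, with c = (1, -1) and M = [[-3, 12], [-6, 4]] (rows i, columns j).
Splitting M by its rows (i = 1, 2), M = (1, 0)(-3, 12)ᵀ + (0, 1)(-6, 4)ᵀ.
Hence T = (1, 0) ⊗ (-3, 12) ⊗ (1, -1) + (0, 1) ⊗ (-6, 4) ⊗ (1, -1), so rank(T) ≤ 2.
These bounds meet, so rank(T) = 2.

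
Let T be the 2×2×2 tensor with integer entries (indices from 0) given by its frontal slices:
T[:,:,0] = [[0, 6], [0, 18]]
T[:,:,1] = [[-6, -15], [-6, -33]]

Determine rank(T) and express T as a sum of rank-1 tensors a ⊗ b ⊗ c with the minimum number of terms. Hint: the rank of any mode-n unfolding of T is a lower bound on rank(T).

rank(T) = 2

Lower bound: the mode-1 unfolding of T (rows indexed by i, columns by (j,k) = (0,0), (0,1), (1,0), (1,1)) is [[0, -6, 6, -15], [0, -6, 18, -33]].
There the 2×2 minor on rows i ∈ {0, 1}, columns (j,k) ∈ {(0,1), (1,0)} is det [[-6, 6], [-6, 18]] = -72 ≠ 0, so this unfolding has rank ≥ 2; CP rank is at least every unfolding rank, so rank(T) ≥ 2. (Unfolding ranks only ever bound the CP rank from below — rank(T) can be strictly larger than all of them — so the matching upper bound has to come from an explicit 2-term decomposition.)
Upper bound — finding two terms. Write S_k = T[:,:,k] for the frontal slices: S₀ = [[0, 6], [0, 18]], S₁ = [[-6, -15], [-6, -33]].
If T = a₁ ⊗ b₁ ⊗ c₁ + a₂ ⊗ b₂ ⊗ c₂ then each S_k = c₁[k]·a₁b₁ᵀ + c₂[k]·a₂b₂ᵀ. S₀ and S₁ are linearly independent, so a₁b₁ᵀ and a₂b₂ᵀ must span the same plane of matrices: they are the rank-1 matrices of the form x·S₀ + y·S₁.
det(x·S₀ + y·S₁) is −72·xy + 108·y² = (-36)·(2·x − 3·y)(y), vanishing at (x:y) = (3:2) and (1:0).
M₁ = 3·S₀ + 2·S₁ = [[-12, -12], [-12, -12]] = (-12)·[1, 1][1, 1]ᵀ and M₂ = S₀ = [[0, 6], [0, 18]] = 6·[1, 3][0, 1]ᵀ, so take a₁ = [1, 1], b₁ = [1, 1], a₂ = [1, 3], b₂ = [0, 1].
Each slice is an integer combination of E₁ = a₁b₁ᵀ and E₂ = a₂b₂ᵀ: S₀ = 6·E₂, S₁ = −6·E₁ − 9·E₂; reading off coefficients, c₁ = [0, -6] and c₂ = [6, -9].
Hence T = [1, 1] ⊗ [1, 1] ⊗ [0, -6] + [1, 3] ⊗ [0, 1] ⊗ [6, -9], so rank(T) ≤ 2.
These bounds meet, so rank(T) = 2.
Check entry T[0,0,1] = -6: (1)·(1)·(-6) + (1)·(0)·(-9) = -6.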